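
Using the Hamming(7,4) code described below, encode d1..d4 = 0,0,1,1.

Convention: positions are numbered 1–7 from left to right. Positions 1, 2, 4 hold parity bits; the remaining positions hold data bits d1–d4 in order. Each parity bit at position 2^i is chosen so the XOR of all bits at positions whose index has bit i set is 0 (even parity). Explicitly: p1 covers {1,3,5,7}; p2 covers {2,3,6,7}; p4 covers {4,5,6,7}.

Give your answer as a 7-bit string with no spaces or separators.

Place data at non-parity positions: p1 p2 0 p4 0 1 1
p1 (pos 1,3,5,7): XOR of data positions = 0⊕0⊕1 = 1
p2 (pos 2,3,6,7): XOR of data positions = 0⊕1⊕1 = 0
p4 (pos 4,5,6,7): XOR of data positions = 0⊕1⊕1 = 0
Codeword: 1000011

1000011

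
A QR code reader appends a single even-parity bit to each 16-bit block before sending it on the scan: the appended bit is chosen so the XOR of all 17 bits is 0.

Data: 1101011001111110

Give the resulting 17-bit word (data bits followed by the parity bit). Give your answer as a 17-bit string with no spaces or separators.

11010110011111101

XOR of the 16 data bits: 1⊕1⊕0⊕1⊕0⊕1⊕1⊕0⊕0⊕1⊕1⊕1⊕1⊕1⊕1⊕0 = 1
Parity bit = 1 (so all 17 bits XOR to 0).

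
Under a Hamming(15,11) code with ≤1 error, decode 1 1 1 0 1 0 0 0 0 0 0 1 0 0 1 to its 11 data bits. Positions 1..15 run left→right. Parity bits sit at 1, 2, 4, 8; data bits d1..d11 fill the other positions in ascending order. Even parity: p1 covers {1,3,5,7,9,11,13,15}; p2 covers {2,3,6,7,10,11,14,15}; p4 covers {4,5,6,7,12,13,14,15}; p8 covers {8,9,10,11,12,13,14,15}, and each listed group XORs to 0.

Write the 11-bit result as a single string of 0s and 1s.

s1 (pos 1,3,5,7,9,11,13,15): 1⊕1⊕1⊕0⊕0⊕0⊕0⊕1 = 0
s2 (pos 2,3,6,7,10,11,14,15): 1⊕1⊕0⊕0⊕0⊕0⊕0⊕1 = 1
s4 (pos 4,5,6,7,12,13,14,15): 0⊕1⊕0⊕0⊕1⊕0⊕0⊕1 = 1
s8 (pos 8,9,10,11,12,13,14,15): 0⊕0⊕0⊕0⊕1⊕0⊕0⊕1 = 0
Syndrome s8…s1 = 0110 → error at position 6.
Flip position 6: 111010000001001 → 111011000001001
Read data bits from positions 3,5,6,7,9,10,11,12,13,14,15: 11100001001

11100001001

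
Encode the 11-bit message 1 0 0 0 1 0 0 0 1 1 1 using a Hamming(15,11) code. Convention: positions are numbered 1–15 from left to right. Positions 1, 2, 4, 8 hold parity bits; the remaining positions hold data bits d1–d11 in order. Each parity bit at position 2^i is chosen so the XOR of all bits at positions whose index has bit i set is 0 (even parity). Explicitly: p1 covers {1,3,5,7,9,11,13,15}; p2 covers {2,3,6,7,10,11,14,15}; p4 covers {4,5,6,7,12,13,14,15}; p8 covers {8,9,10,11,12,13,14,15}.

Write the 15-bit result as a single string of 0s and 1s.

Place data at non-parity positions: p1 p2 1 p4 0 0 0 p8 1 0 0 0 1 1 1
p1 (pos 1,3,5,7,9,11,13,15): XOR of data positions = 1⊕0⊕0⊕1⊕0⊕1⊕1 = 0
p2 (pos 2,3,6,7,10,11,14,15): XOR of data positions = 1⊕0⊕0⊕0⊕0⊕1⊕1 = 1
p4 (pos 4,5,6,7,12,13,14,15): XOR of data positions = 0⊕0⊕0⊕0⊕1⊕1⊕1 = 1
p8 (pos 8,9,10,11,12,13,14,15): XOR of data positions = 1⊕0⊕0⊕0⊕1⊕1⊕1 = 0
Codeword: 011100001000111

011100001000111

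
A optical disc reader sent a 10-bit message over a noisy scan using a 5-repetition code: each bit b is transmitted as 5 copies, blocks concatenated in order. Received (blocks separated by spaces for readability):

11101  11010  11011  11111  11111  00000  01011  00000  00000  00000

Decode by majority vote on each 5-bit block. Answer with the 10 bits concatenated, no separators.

Block 1 (11101): 4 ones → 1
Block 2 (11010): 3 ones → 1
Block 3 (11011): 4 ones → 1
Block 4 (11111): 5 ones → 1
Block 5 (11111): 5 ones → 1
Block 6 (00000): 0 ones → 0
Block 7 (01011): 3 ones → 1
Block 8 (00000): 0 ones → 0
Block 9 (00000): 0 ones → 0
Block 10 (00000): 0 ones → 0

1111101000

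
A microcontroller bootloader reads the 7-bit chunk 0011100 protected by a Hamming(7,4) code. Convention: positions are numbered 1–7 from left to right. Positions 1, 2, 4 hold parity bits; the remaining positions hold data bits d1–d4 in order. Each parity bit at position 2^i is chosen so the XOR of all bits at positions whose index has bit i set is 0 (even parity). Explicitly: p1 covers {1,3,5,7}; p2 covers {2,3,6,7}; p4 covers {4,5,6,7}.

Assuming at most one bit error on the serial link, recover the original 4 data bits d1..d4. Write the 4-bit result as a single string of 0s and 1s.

1100

s1 (pos 1,3,5,7): 0⊕1⊕1⊕0 = 0
s2 (pos 2,3,6,7): 0⊕1⊕0⊕0 = 1
s4 (pos 4,5,6,7): 1⊕1⊕0⊕0 = 0
Syndrome s4…s1 = 010 → error at position 2.
Flip position 2: 0011100 → 0111100
Read data bits from positions 3,5,6,7: 1100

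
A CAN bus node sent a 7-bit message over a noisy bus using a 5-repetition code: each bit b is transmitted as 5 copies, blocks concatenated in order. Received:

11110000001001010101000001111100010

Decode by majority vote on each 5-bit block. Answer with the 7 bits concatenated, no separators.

1001010

Block 1 (11110): 4 ones → 1
Block 2 (00000): 0 ones → 0
Block 3 (10010): 2 ones → 0
Block 4 (10101): 3 ones → 1
Block 5 (00000): 0 ones → 0
Block 6 (11111): 5 ones → 1
Block 7 (00010): 1 one → 0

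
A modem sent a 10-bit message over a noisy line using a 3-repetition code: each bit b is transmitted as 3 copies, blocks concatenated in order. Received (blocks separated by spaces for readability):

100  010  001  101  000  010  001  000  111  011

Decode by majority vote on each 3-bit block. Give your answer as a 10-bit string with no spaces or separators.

Block 1 (100): 1 one → 0
Block 2 (010): 1 one → 0
Block 3 (001): 1 one → 0
Block 4 (101): 2 ones → 1
Block 5 (000): 0 ones → 0
Block 6 (010): 1 one → 0
Block 7 (001): 1 one → 0
Block 8 (000): 0 ones → 0
Block 9 (111): 3 ones → 1
Block 10 (011): 2 ones → 1

0001000011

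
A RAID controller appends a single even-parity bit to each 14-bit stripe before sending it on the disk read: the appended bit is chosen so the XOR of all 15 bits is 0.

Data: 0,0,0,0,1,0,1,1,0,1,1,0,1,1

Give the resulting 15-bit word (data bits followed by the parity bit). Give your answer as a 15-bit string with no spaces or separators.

XOR of the 14 data bits: 0⊕0⊕0⊕0⊕1⊕0⊕1⊕1⊕0⊕1⊕1⊕0⊕1⊕1 = 1
Parity bit = 1 (so all 15 bits XOR to 0).

000010110110111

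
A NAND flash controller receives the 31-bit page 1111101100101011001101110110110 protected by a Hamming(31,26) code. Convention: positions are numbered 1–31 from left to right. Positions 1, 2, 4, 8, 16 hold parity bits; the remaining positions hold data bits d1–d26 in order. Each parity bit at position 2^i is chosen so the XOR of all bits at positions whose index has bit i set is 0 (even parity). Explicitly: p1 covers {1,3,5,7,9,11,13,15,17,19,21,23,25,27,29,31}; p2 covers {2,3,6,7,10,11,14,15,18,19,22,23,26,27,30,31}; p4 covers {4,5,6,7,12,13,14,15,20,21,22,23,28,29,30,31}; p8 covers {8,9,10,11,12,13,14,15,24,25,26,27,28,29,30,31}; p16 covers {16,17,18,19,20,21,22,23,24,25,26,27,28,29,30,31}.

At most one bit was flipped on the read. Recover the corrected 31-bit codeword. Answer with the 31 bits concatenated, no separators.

s1 (pos 1,3,5,7,9,11,13,15,17,19,21,23,25,27,29,31): 1⊕1⊕1⊕1⊕0⊕1⊕1⊕1⊕0⊕1⊕0⊕1⊕0⊕1⊕1⊕0 = 1
s2 (pos 2,3,6,7,10,11,14,15,18,19,22,23,26,27,30,31): 1⊕1⊕0⊕1⊕0⊕1⊕0⊕1⊕0⊕1⊕1⊕1⊕1⊕1⊕1⊕0 = 1
s4 (pos 4,5,6,7,12,13,14,15,20,21,22,23,28,29,30,31): 1⊕1⊕0⊕1⊕0⊕1⊕0⊕1⊕1⊕0⊕1⊕1⊕0⊕1⊕1⊕0 = 0
s8 (pos 8,9,10,11,12,13,14,15,24,25,26,27,28,29,30,31): 1⊕0⊕0⊕1⊕0⊕1⊕0⊕1⊕1⊕0⊕1⊕1⊕0⊕1⊕1⊕0 = 1
s16 (pos 16,17,18,19,20,21,22,23,24,25,26,27,28,29,30,31): 1⊕0⊕0⊕1⊕1⊕0⊕1⊕1⊕1⊕0⊕1⊕1⊕0⊕1⊕1⊕0 = 0
Syndrome s16…s1 = 01011 → error at position 11.
Flip position 11: 1111101100101011001101110110110 → 1111101100001011001101110110110

1111101100001011001101110110110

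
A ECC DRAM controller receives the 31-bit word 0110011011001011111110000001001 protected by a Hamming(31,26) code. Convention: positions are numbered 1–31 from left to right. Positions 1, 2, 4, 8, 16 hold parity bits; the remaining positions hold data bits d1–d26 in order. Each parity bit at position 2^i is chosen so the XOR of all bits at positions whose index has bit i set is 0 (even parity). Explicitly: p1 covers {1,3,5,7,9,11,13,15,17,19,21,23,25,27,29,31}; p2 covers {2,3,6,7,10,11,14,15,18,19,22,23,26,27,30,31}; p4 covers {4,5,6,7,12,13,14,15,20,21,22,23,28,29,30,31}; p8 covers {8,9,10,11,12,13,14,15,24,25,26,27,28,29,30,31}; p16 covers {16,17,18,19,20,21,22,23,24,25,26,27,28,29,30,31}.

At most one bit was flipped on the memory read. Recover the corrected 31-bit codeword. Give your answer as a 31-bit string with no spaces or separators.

0100011011001011111110000001001

s1 (pos 1,3,5,7,9,11,13,15,17,19,21,23,25,27,29,31): 0⊕1⊕0⊕1⊕1⊕0⊕1⊕1⊕1⊕1⊕1⊕0⊕0⊕0⊕0⊕1 = 1
s2 (pos 2,3,6,7,10,11,14,15,18,19,22,23,26,27,30,31): 1⊕1⊕1⊕1⊕1⊕0⊕0⊕1⊕1⊕1⊕0⊕0⊕0⊕0⊕0⊕1 = 1
s4 (pos 4,5,6,7,12,13,14,15,20,21,22,23,28,29,30,31): 0⊕0⊕1⊕1⊕0⊕1⊕0⊕1⊕1⊕1⊕0⊕0⊕1⊕0⊕0⊕1 = 0
s8 (pos 8,9,10,11,12,13,14,15,24,25,26,27,28,29,30,31): 0⊕1⊕1⊕0⊕0⊕1⊕0⊕1⊕0⊕0⊕0⊕0⊕1⊕0⊕0⊕1 = 0
s16 (pos 16,17,18,19,20,21,22,23,24,25,26,27,28,29,30,31): 1⊕1⊕1⊕1⊕1⊕1⊕0⊕0⊕0⊕0⊕0⊕0⊕1⊕0⊕0⊕1 = 0
Syndrome s16…s1 = 00011 → error at position 3.
Flip position 3: 0110011011001011111110000001001 → 0100011011001011111110000001001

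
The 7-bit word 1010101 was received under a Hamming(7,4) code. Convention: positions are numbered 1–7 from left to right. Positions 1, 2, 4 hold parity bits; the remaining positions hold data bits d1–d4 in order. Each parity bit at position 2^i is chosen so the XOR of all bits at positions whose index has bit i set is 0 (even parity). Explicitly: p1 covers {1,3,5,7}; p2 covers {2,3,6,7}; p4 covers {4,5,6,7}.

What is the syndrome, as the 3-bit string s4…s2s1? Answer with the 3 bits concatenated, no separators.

s1 (pos 1,3,5,7): 1⊕1⊕1⊕1 = 0
s2 (pos 2,3,6,7): 0⊕1⊕0⊕1 = 0
s4 (pos 4,5,6,7): 0⊕1⊕0⊕1 = 0
Syndrome s4…s1 = 000 → no error.

000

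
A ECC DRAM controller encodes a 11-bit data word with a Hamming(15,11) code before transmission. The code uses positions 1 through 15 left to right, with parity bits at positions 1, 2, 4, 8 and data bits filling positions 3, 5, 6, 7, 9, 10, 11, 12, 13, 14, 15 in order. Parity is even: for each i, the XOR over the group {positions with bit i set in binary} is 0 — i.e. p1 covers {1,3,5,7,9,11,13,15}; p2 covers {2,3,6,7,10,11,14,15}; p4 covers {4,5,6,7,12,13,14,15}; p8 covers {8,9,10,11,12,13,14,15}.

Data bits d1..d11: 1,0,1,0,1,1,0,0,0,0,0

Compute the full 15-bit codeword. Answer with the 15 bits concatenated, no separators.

011101001100000

Place data at non-parity positions: p1 p2 1 p4 0 1 0 p8 1 1 0 0 0 0 0
p1 (pos 1,3,5,7,9,11,13,15): XOR of data positions = 1⊕0⊕0⊕1⊕0⊕0⊕0 = 0
p2 (pos 2,3,6,7,10,11,14,15): XOR of data positions = 1⊕1⊕0⊕1⊕0⊕0⊕0 = 1
p4 (pos 4,5,6,7,12,13,14,15): XOR of data positions = 0⊕1⊕0⊕0⊕0⊕0⊕0 = 1
p8 (pos 8,9,10,11,12,13,14,15): XOR of data positions = 1⊕1⊕0⊕0⊕0⊕0⊕0 = 0
Codeword: 011101001100000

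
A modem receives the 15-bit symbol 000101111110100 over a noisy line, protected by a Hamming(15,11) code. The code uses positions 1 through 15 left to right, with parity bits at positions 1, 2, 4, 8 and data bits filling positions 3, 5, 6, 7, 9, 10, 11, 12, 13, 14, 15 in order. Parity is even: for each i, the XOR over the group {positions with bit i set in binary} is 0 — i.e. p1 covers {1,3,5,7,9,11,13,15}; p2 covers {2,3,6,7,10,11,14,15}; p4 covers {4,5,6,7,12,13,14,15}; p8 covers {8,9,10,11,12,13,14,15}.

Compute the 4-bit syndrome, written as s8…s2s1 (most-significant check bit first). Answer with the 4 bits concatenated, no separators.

s1 (pos 1,3,5,7,9,11,13,15): 0⊕0⊕0⊕1⊕1⊕1⊕1⊕0 = 0
s2 (pos 2,3,6,7,10,11,14,15): 0⊕0⊕1⊕1⊕1⊕1⊕0⊕0 = 0
s4 (pos 4,5,6,7,12,13,14,15): 1⊕0⊕1⊕1⊕0⊕1⊕0⊕0 = 0
s8 (pos 8,9,10,11,12,13,14,15): 1⊕1⊕1⊕1⊕0⊕1⊕0⊕0 = 1
Syndrome s8…s1 = 1000 → error at position 8.

1000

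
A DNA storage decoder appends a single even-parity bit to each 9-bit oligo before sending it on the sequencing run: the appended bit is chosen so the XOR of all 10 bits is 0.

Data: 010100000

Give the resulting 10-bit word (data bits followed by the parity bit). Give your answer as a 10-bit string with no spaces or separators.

XOR of the 9 data bits: 0⊕1⊕0⊕1⊕0⊕0⊕0⊕0⊕0 = 0
Parity bit = 0 (so all 10 bits XOR to 0).

0101000000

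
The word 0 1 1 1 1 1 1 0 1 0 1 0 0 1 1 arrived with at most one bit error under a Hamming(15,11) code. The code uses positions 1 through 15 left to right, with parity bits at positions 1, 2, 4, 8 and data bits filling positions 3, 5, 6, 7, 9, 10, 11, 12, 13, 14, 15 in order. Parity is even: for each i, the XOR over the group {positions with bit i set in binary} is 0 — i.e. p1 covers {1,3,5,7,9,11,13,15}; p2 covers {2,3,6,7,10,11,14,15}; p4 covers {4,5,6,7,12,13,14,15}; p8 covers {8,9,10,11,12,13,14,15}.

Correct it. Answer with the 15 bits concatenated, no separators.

s1 (pos 1,3,5,7,9,11,13,15): 0⊕1⊕1⊕1⊕1⊕1⊕0⊕1 = 0
s2 (pos 2,3,6,7,10,11,14,15): 1⊕1⊕1⊕1⊕0⊕1⊕1⊕1 = 1
s4 (pos 4,5,6,7,12,13,14,15): 1⊕1⊕1⊕1⊕0⊕0⊕1⊕1 = 0
s8 (pos 8,9,10,11,12,13,14,15): 0⊕1⊕0⊕1⊕0⊕0⊕1⊕1 = 0
Syndrome s8…s1 = 0010 → error at position 2.
Flip position 2: 011111101010011 → 001111101010011

001111101010011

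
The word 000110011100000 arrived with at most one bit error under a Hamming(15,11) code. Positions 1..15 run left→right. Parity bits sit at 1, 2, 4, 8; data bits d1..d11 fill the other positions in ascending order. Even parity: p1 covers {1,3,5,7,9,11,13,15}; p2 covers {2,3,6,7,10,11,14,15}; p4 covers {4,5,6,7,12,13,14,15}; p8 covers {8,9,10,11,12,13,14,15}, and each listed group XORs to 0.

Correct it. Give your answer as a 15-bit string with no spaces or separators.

000110011000000

s1 (pos 1,3,5,7,9,11,13,15): 0⊕0⊕1⊕0⊕1⊕0⊕0⊕0 = 0
s2 (pos 2,3,6,7,10,11,14,15): 0⊕0⊕0⊕0⊕1⊕0⊕0⊕0 = 1
s4 (pos 4,5,6,7,12,13,14,15): 1⊕1⊕0⊕0⊕0⊕0⊕0⊕0 = 0
s8 (pos 8,9,10,11,12,13,14,15): 1⊕1⊕1⊕0⊕0⊕0⊕0⊕0 = 1
Syndrome s8…s1 = 1010 → error at position 10.
Flip position 10: 000110011100000 → 000110011000000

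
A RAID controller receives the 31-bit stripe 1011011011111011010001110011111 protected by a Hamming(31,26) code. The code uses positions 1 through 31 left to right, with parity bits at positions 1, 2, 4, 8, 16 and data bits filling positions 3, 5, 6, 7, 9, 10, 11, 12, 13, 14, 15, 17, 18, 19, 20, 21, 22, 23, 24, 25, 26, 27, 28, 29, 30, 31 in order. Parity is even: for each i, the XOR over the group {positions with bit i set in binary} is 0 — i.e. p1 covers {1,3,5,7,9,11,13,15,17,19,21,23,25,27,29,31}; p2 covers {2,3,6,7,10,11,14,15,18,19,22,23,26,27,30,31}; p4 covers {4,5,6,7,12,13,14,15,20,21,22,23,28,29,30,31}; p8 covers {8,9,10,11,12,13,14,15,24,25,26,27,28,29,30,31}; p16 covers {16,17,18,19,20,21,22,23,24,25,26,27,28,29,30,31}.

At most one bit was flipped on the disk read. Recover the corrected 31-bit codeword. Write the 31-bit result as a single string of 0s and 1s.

s1 (pos 1,3,5,7,9,11,13,15,17,19,21,23,25,27,29,31): 1⊕1⊕0⊕1⊕1⊕1⊕1⊕1⊕0⊕0⊕0⊕1⊕0⊕1⊕1⊕1 = 1
s2 (pos 2,3,6,7,10,11,14,15,18,19,22,23,26,27,30,31): 0⊕1⊕1⊕1⊕1⊕1⊕0⊕1⊕1⊕0⊕1⊕1⊕0⊕1⊕1⊕1 = 0
s4 (pos 4,5,6,7,12,13,14,15,20,21,22,23,28,29,30,31): 1⊕0⊕1⊕1⊕1⊕1⊕0⊕1⊕0⊕0⊕1⊕1⊕1⊕1⊕1⊕1 = 0
s8 (pos 8,9,10,11,12,13,14,15,24,25,26,27,28,29,30,31): 0⊕1⊕1⊕1⊕1⊕1⊕0⊕1⊕1⊕0⊕0⊕1⊕1⊕1⊕1⊕1 = 0
s16 (pos 16,17,18,19,20,21,22,23,24,25,26,27,28,29,30,31): 1⊕0⊕1⊕0⊕0⊕0⊕1⊕1⊕1⊕0⊕0⊕1⊕1⊕1⊕1⊕1 = 0
Syndrome s16…s1 = 00001 → error at position 1.
Flip position 1: 1011011011111011010001110011111 → 0011011011111011010001110011111

0011011011111011010001110011111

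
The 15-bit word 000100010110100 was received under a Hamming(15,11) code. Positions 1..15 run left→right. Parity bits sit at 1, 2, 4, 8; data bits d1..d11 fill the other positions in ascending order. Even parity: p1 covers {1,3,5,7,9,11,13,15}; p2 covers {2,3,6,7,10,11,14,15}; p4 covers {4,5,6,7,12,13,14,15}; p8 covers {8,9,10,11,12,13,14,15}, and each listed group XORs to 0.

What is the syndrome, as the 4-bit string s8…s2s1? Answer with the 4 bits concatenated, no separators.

0000

s1 (pos 1,3,5,7,9,11,13,15): 0⊕0⊕0⊕0⊕0⊕1⊕1⊕0 = 0
s2 (pos 2,3,6,7,10,11,14,15): 0⊕0⊕0⊕0⊕1⊕1⊕0⊕0 = 0
s4 (pos 4,5,6,7,12,13,14,15): 1⊕0⊕0⊕0⊕0⊕1⊕0⊕0 = 0
s8 (pos 8,9,10,11,12,13,14,15): 1⊕0⊕1⊕1⊕0⊕1⊕0⊕0 = 0
Syndrome s8…s1 = 0000 → no error.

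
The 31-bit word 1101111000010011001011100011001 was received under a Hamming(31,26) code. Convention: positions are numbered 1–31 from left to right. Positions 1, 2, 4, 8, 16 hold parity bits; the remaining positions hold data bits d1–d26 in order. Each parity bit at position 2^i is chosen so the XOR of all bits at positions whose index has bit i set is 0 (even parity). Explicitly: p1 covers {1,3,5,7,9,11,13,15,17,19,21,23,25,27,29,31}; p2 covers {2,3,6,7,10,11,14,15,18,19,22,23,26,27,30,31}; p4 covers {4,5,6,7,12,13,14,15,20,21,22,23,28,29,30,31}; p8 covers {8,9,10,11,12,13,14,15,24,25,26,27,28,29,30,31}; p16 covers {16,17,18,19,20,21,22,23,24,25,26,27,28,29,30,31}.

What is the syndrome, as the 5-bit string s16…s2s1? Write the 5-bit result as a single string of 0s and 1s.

01111

s1 (pos 1,3,5,7,9,11,13,15,17,19,21,23,25,27,29,31): 1⊕0⊕1⊕1⊕0⊕0⊕0⊕1⊕0⊕1⊕1⊕1⊕0⊕1⊕0⊕1 = 1
s2 (pos 2,3,6,7,10,11,14,15,18,19,22,23,26,27,30,31): 1⊕0⊕1⊕1⊕0⊕0⊕0⊕1⊕0⊕1⊕1⊕1⊕0⊕1⊕0⊕1 = 1
s4 (pos 4,5,6,7,12,13,14,15,20,21,22,23,28,29,30,31): 1⊕1⊕1⊕1⊕1⊕0⊕0⊕1⊕0⊕1⊕1⊕1⊕1⊕0⊕0⊕1 = 1
s8 (pos 8,9,10,11,12,13,14,15,24,25,26,27,28,29,30,31): 0⊕0⊕0⊕0⊕1⊕0⊕0⊕1⊕0⊕0⊕0⊕1⊕1⊕0⊕0⊕1 = 1
s16 (pos 16,17,18,19,20,21,22,23,24,25,26,27,28,29,30,31): 1⊕0⊕0⊕1⊕0⊕1⊕1⊕1⊕0⊕0⊕0⊕1⊕1⊕0⊕0⊕1 = 0
Syndrome s16…s1 = 01111 → error at position 15.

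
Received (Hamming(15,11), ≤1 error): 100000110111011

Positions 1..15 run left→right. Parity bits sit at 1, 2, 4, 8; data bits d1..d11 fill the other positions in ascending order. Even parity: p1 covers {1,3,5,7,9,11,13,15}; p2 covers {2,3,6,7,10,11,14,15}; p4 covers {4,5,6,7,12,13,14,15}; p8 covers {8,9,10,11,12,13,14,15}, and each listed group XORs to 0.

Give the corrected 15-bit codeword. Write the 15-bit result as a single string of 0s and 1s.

s1 (pos 1,3,5,7,9,11,13,15): 1⊕0⊕0⊕1⊕0⊕1⊕0⊕1 = 0
s2 (pos 2,3,6,7,10,11,14,15): 0⊕0⊕0⊕1⊕1⊕1⊕1⊕1 = 1
s4 (pos 4,5,6,7,12,13,14,15): 0⊕0⊕0⊕1⊕1⊕0⊕1⊕1 = 0
s8 (pos 8,9,10,11,12,13,14,15): 1⊕0⊕1⊕1⊕1⊕0⊕1⊕1 = 0
Syndrome s8…s1 = 0010 → error at position 2.
Flip position 2: 100000110111011 → 110000110111011

110000110111011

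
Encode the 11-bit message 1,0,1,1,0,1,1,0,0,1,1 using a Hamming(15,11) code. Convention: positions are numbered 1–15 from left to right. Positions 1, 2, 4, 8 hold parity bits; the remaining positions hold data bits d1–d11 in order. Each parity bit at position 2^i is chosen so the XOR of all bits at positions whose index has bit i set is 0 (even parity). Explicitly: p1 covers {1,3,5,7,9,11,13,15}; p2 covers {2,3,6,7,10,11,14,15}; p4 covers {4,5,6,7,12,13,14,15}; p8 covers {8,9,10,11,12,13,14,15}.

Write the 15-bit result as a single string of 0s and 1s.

011001100110011

Place data at non-parity positions: p1 p2 1 p4 0 1 1 p8 0 1 1 0 0 1 1
p1 (pos 1,3,5,7,9,11,13,15): XOR of data positions = 1⊕0⊕1⊕0⊕1⊕0⊕1 = 0
p2 (pos 2,3,6,7,10,11,14,15): XOR of data positions = 1⊕1⊕1⊕1⊕1⊕1⊕1 = 1
p4 (pos 4,5,6,7,12,13,14,15): XOR of data positions = 0⊕1⊕1⊕0⊕0⊕1⊕1 = 0
p8 (pos 8,9,10,11,12,13,14,15): XOR of data positions = 0⊕1⊕1⊕0⊕0⊕1⊕1 = 0
Codeword: 011001100110011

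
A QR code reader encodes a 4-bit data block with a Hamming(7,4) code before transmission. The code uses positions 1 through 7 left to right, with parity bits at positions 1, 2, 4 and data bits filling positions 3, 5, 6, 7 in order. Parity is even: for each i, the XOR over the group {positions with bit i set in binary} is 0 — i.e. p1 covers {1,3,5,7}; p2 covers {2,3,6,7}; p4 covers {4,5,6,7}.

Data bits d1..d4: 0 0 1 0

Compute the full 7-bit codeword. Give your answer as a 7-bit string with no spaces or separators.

0101010

Place data at non-parity positions: p1 p2 0 p4 0 1 0
p1 (pos 1,3,5,7): XOR of data positions = 0⊕0⊕0 = 0
p2 (pos 2,3,6,7): XOR of data positions = 0⊕1⊕0 = 1
p4 (pos 4,5,6,7): XOR of data positions = 0⊕1⊕0 = 1
Codeword: 0101010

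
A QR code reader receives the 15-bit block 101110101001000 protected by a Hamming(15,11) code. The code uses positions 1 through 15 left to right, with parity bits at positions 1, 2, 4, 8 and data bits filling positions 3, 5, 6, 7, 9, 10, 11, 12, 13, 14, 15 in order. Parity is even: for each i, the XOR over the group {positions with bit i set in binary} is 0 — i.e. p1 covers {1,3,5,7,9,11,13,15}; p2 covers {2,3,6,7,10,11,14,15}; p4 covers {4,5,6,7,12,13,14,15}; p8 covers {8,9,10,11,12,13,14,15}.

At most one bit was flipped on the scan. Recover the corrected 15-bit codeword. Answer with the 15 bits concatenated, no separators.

001110101001000

s1 (pos 1,3,5,7,9,11,13,15): 1⊕1⊕1⊕1⊕1⊕0⊕0⊕0 = 1
s2 (pos 2,3,6,7,10,11,14,15): 0⊕1⊕0⊕1⊕0⊕0⊕0⊕0 = 0
s4 (pos 4,5,6,7,12,13,14,15): 1⊕1⊕0⊕1⊕1⊕0⊕0⊕0 = 0
s8 (pos 8,9,10,11,12,13,14,15): 0⊕1⊕0⊕0⊕1⊕0⊕0⊕0 = 0
Syndrome s8…s1 = 0001 → error at position 1.
Flip position 1: 101110101001000 → 001110101001000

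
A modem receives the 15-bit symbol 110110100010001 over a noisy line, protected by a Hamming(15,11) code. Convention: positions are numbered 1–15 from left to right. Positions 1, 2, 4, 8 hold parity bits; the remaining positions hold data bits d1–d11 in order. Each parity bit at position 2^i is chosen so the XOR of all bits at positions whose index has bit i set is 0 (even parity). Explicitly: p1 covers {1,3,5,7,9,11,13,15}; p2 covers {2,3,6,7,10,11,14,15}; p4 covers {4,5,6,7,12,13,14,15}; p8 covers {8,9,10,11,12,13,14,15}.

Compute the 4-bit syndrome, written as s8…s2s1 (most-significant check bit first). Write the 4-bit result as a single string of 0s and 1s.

0001

s1 (pos 1,3,5,7,9,11,13,15): 1⊕0⊕1⊕1⊕0⊕1⊕0⊕1 = 1
s2 (pos 2,3,6,7,10,11,14,15): 1⊕0⊕0⊕1⊕0⊕1⊕0⊕1 = 0
s4 (pos 4,5,6,7,12,13,14,15): 1⊕1⊕0⊕1⊕0⊕0⊕0⊕1 = 0
s8 (pos 8,9,10,11,12,13,14,15): 0⊕0⊕0⊕1⊕0⊕0⊕0⊕1 = 0
Syndrome s8…s1 = 0001 → error at position 1.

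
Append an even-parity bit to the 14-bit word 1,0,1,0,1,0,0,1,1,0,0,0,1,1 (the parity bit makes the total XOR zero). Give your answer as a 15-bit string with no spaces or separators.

101010011000111

XOR of the 14 data bits: 1⊕0⊕1⊕0⊕1⊕0⊕0⊕1⊕1⊕0⊕0⊕0⊕1⊕1 = 1
Parity bit = 1 (so all 15 bits XOR to 0).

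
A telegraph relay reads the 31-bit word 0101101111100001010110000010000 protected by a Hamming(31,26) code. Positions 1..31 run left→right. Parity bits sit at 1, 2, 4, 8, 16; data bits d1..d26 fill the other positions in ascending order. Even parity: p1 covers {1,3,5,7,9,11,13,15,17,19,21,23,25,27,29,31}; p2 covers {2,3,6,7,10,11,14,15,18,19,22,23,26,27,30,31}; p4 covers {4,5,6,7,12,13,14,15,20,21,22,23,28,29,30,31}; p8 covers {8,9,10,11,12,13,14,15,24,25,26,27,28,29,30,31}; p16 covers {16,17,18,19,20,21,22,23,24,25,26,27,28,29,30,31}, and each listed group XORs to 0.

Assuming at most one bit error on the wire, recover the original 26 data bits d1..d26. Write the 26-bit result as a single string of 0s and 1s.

01011110000010110000011000

s1 (pos 1,3,5,7,9,11,13,15,17,19,21,23,25,27,29,31): 0⊕0⊕1⊕1⊕1⊕1⊕0⊕0⊕0⊕0⊕1⊕0⊕0⊕1⊕0⊕0 = 0
s2 (pos 2,3,6,7,10,11,14,15,18,19,22,23,26,27,30,31): 1⊕0⊕0⊕1⊕1⊕1⊕0⊕0⊕1⊕0⊕0⊕0⊕0⊕1⊕0⊕0 = 0
s4 (pos 4,5,6,7,12,13,14,15,20,21,22,23,28,29,30,31): 1⊕1⊕0⊕1⊕0⊕0⊕0⊕0⊕1⊕1⊕0⊕0⊕0⊕0⊕0⊕0 = 1
s8 (pos 8,9,10,11,12,13,14,15,24,25,26,27,28,29,30,31): 1⊕1⊕1⊕1⊕0⊕0⊕0⊕0⊕0⊕0⊕0⊕1⊕0⊕0⊕0⊕0 = 1
s16 (pos 16,17,18,19,20,21,22,23,24,25,26,27,28,29,30,31): 1⊕0⊕1⊕0⊕1⊕1⊕0⊕0⊕0⊕0⊕0⊕1⊕0⊕0⊕0⊕0 = 1
Syndrome s16…s1 = 11100 → error at position 28.
Flip position 28: 0101101111100001010110000010000 → 0101101111100001010110000011000
Read data bits from positions 3,5,6,7,9,10,11,12,13,14,15,17,18,19,20,21,22,23,24,25,26,27,28,29,30,31: 01011110000010110000011000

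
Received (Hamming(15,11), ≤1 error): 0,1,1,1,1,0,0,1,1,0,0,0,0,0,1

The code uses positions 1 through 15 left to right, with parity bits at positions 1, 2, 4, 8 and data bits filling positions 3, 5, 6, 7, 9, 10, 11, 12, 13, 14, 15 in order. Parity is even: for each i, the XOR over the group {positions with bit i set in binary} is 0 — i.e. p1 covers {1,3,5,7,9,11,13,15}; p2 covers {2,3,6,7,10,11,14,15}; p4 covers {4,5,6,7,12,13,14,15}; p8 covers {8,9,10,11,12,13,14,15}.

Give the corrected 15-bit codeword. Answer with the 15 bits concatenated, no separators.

s1 (pos 1,3,5,7,9,11,13,15): 0⊕1⊕1⊕0⊕1⊕0⊕0⊕1 = 0
s2 (pos 2,3,6,7,10,11,14,15): 1⊕1⊕0⊕0⊕0⊕0⊕0⊕1 = 1
s4 (pos 4,5,6,7,12,13,14,15): 1⊕1⊕0⊕0⊕0⊕0⊕0⊕1 = 1
s8 (pos 8,9,10,11,12,13,14,15): 1⊕1⊕0⊕0⊕0⊕0⊕0⊕1 = 1
Syndrome s8…s1 = 1110 → error at position 14.
Flip position 14: 011110011000001 → 011110011000011

011110011000011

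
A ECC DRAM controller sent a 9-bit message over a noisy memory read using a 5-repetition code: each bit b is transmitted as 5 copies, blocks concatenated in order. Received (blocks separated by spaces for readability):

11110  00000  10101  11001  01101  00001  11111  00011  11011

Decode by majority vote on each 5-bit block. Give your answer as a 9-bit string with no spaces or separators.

101110101

Block 1 (11110): 4 ones → 1
Block 2 (00000): 0 ones → 0
Block 3 (10101): 3 ones → 1
Block 4 (11001): 3 ones → 1
Block 5 (01101): 3 ones → 1
Block 6 (00001): 1 one → 0
Block 7 (11111): 5 ones → 1
Block 8 (00011): 2 ones → 0
Block 9 (11011): 4 ones → 1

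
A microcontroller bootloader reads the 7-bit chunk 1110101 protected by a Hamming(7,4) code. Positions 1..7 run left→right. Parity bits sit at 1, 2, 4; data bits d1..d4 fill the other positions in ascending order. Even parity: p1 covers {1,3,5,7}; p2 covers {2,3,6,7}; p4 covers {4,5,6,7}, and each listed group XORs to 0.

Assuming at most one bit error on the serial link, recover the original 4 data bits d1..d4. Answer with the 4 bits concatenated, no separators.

s1 (pos 1,3,5,7): 1⊕1⊕1⊕1 = 0
s2 (pos 2,3,6,7): 1⊕1⊕0⊕1 = 1
s4 (pos 4,5,6,7): 0⊕1⊕0⊕1 = 0
Syndrome s4…s1 = 010 → error at position 2.
Flip position 2: 1110101 → 1010101
Read data bits from positions 3,5,6,7: 1101

1101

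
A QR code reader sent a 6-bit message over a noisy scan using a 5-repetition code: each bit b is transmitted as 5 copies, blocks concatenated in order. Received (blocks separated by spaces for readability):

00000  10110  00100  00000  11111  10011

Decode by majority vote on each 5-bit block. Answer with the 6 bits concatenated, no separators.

Block 1 (00000): 0 ones → 0
Block 2 (10110): 3 ones → 1
Block 3 (00100): 1 one → 0
Block 4 (00000): 0 ones → 0
Block 5 (11111): 5 ones → 1
Block 6 (10011): 3 ones → 1

010011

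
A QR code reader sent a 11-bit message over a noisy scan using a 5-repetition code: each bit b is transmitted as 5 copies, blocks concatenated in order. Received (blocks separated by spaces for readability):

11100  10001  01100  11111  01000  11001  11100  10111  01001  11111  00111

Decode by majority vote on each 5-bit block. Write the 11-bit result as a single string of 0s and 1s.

10010111011

Block 1 (11100): 3 ones → 1
Block 2 (10001): 2 ones → 0
Block 3 (01100): 2 ones → 0
Block 4 (11111): 5 ones → 1
Block 5 (01000): 1 one → 0
Block 6 (11001): 3 ones → 1
Block 7 (11100): 3 ones → 1
Block 8 (10111): 4 ones → 1
Block 9 (01001): 2 ones → 0
Block 10 (11111): 5 ones → 1
Block 11 (00111): 3 ones → 1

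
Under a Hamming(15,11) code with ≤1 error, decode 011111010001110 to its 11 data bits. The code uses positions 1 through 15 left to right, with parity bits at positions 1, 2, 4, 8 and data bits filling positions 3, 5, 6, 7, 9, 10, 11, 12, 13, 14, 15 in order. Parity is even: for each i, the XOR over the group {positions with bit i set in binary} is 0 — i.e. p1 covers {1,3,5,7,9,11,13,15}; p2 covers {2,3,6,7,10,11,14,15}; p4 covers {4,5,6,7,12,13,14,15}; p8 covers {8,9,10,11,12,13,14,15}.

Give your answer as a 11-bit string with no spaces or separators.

11100001110

s1 (pos 1,3,5,7,9,11,13,15): 0⊕1⊕1⊕0⊕0⊕0⊕1⊕0 = 1
s2 (pos 2,3,6,7,10,11,14,15): 1⊕1⊕1⊕0⊕0⊕0⊕1⊕0 = 0
s4 (pos 4,5,6,7,12,13,14,15): 1⊕1⊕1⊕0⊕1⊕1⊕1⊕0 = 0
s8 (pos 8,9,10,11,12,13,14,15): 1⊕0⊕0⊕0⊕1⊕1⊕1⊕0 = 0
Syndrome s8…s1 = 0001 → error at position 1.
Flip position 1: 011111010001110 → 111111010001110
Read data bits from positions 3,5,6,7,9,10,11,12,13,14,15: 11100001110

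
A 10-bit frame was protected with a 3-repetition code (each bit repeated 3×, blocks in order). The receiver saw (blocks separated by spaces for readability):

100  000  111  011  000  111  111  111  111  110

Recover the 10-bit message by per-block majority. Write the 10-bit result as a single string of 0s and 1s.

Block 1 (100): 1 one → 0
Block 2 (000): 0 ones → 0
Block 3 (111): 3 ones → 1
Block 4 (011): 2 ones → 1
Block 5 (000): 0 ones → 0
Block 6 (111): 3 ones → 1
Block 7 (111): 3 ones → 1
Block 8 (111): 3 ones → 1
Block 9 (111): 3 ones → 1
Block 10 (110): 2 ones → 1

0011011111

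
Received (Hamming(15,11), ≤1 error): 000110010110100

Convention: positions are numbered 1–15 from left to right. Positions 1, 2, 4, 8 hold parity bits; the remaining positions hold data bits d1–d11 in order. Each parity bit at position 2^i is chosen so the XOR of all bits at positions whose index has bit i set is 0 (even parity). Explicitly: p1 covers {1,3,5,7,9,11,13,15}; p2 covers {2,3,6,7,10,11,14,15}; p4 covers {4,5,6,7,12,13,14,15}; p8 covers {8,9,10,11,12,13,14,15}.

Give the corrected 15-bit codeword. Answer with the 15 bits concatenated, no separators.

000100010110100

s1 (pos 1,3,5,7,9,11,13,15): 0⊕0⊕1⊕0⊕0⊕1⊕1⊕0 = 1
s2 (pos 2,3,6,7,10,11,14,15): 0⊕0⊕0⊕0⊕1⊕1⊕0⊕0 = 0
s4 (pos 4,5,6,7,12,13,14,15): 1⊕1⊕0⊕0⊕0⊕1⊕0⊕0 = 1
s8 (pos 8,9,10,11,12,13,14,15): 1⊕0⊕1⊕1⊕0⊕1⊕0⊕0 = 0
Syndrome s8…s1 = 0101 → error at position 5.
Flip position 5: 000110010110100 → 000100010110100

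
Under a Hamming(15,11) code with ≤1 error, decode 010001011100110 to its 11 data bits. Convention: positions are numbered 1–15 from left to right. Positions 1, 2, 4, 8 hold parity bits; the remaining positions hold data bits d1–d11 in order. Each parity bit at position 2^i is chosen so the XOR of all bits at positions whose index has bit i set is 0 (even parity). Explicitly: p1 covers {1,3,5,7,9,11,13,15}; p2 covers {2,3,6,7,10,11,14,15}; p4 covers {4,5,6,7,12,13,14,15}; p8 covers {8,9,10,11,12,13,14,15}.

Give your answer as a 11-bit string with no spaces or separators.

s1 (pos 1,3,5,7,9,11,13,15): 0⊕0⊕0⊕0⊕1⊕0⊕1⊕0 = 0
s2 (pos 2,3,6,7,10,11,14,15): 1⊕0⊕1⊕0⊕1⊕0⊕1⊕0 = 0
s4 (pos 4,5,6,7,12,13,14,15): 0⊕0⊕1⊕0⊕0⊕1⊕1⊕0 = 1
s8 (pos 8,9,10,11,12,13,14,15): 1⊕1⊕1⊕0⊕0⊕1⊕1⊕0 = 1
Syndrome s8…s1 = 1100 → error at position 12.
Flip position 12: 010001011100110 → 010001011101110
Read data bits from positions 3,5,6,7,9,10,11,12,13,14,15: 00101101110

00101101110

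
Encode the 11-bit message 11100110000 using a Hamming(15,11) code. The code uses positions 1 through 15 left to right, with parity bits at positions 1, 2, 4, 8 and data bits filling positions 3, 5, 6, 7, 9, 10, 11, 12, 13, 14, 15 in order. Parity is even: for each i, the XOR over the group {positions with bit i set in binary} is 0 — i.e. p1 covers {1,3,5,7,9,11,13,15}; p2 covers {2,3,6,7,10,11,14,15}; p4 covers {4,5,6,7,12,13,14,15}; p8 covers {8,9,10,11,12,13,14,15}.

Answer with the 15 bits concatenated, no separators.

101011000110000

Place data at non-parity positions: p1 p2 1 p4 1 1 0 p8 0 1 1 0 0 0 0
p1 (pos 1,3,5,7,9,11,13,15): XOR of data positions = 1⊕1⊕0⊕0⊕1⊕0⊕0 = 1
p2 (pos 2,3,6,7,10,11,14,15): XOR of data positions = 1⊕1⊕0⊕1⊕1⊕0⊕0 = 0
p4 (pos 4,5,6,7,12,13,14,15): XOR of data positions = 1⊕1⊕0⊕0⊕0⊕0⊕0 = 0
p8 (pos 8,9,10,11,12,13,14,15): XOR of data positions = 0⊕1⊕1⊕0⊕0⊕0⊕0 = 0
Codeword: 101011000110000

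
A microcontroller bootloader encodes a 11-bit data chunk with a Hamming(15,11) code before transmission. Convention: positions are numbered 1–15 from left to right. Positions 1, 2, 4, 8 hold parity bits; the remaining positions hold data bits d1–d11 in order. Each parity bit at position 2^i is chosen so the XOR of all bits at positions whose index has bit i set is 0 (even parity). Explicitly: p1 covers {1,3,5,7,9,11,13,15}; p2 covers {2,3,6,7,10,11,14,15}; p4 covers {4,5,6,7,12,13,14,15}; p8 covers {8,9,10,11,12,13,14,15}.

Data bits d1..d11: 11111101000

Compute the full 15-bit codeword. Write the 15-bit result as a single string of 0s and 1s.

001011111101000

Place data at non-parity positions: p1 p2 1 p4 1 1 1 p8 1 1 0 1 0 0 0
p1 (pos 1,3,5,7,9,11,13,15): XOR of data positions = 1⊕1⊕1⊕1⊕0⊕0⊕0 = 0
p2 (pos 2,3,6,7,10,11,14,15): XOR of data positions = 1⊕1⊕1⊕1⊕0⊕0⊕0 = 0
p4 (pos 4,5,6,7,12,13,14,15): XOR of data positions = 1⊕1⊕1⊕1⊕0⊕0⊕0 = 0
p8 (pos 8,9,10,11,12,13,14,15): XOR of data positions = 1⊕1⊕0⊕1⊕0⊕0⊕0 = 1
Codeword: 001011111101000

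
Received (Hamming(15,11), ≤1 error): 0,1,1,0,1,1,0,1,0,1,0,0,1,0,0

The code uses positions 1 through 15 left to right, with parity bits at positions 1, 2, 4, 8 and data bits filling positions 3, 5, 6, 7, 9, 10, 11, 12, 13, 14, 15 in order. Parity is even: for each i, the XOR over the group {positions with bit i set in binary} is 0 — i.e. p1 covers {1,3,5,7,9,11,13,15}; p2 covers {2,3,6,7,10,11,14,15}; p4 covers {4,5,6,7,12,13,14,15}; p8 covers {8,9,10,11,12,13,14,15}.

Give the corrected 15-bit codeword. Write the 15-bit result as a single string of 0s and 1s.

011011010100000

s1 (pos 1,3,5,7,9,11,13,15): 0⊕1⊕1⊕0⊕0⊕0⊕1⊕0 = 1
s2 (pos 2,3,6,7,10,11,14,15): 1⊕1⊕1⊕0⊕1⊕0⊕0⊕0 = 0
s4 (pos 4,5,6,7,12,13,14,15): 0⊕1⊕1⊕0⊕0⊕1⊕0⊕0 = 1
s8 (pos 8,9,10,11,12,13,14,15): 1⊕0⊕1⊕0⊕0⊕1⊕0⊕0 = 1
Syndrome s8…s1 = 1101 → error at position 13.
Flip position 13: 011011010100100 → 011011010100000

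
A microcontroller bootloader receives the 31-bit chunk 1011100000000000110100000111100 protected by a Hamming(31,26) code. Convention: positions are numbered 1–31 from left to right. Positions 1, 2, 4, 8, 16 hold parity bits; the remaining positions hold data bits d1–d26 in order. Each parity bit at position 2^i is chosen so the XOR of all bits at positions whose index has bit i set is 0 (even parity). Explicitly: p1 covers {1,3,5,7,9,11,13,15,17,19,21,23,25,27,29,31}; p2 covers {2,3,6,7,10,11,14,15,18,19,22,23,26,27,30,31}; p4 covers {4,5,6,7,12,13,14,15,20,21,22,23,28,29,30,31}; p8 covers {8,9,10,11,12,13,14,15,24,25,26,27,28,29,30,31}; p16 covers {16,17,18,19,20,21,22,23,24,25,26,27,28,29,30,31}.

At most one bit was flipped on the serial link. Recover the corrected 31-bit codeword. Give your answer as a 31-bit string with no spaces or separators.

1011100000000000110000000111100

s1 (pos 1,3,5,7,9,11,13,15,17,19,21,23,25,27,29,31): 1⊕1⊕1⊕0⊕0⊕0⊕0⊕0⊕1⊕0⊕0⊕0⊕0⊕1⊕1⊕0 = 0
s2 (pos 2,3,6,7,10,11,14,15,18,19,22,23,26,27,30,31): 0⊕1⊕0⊕0⊕0⊕0⊕0⊕0⊕1⊕0⊕0⊕0⊕1⊕1⊕0⊕0 = 0
s4 (pos 4,5,6,7,12,13,14,15,20,21,22,23,28,29,30,31): 1⊕1⊕0⊕0⊕0⊕0⊕0⊕0⊕1⊕0⊕0⊕0⊕1⊕1⊕0⊕0 = 1
s8 (pos 8,9,10,11,12,13,14,15,24,25,26,27,28,29,30,31): 0⊕0⊕0⊕0⊕0⊕0⊕0⊕0⊕0⊕0⊕1⊕1⊕1⊕1⊕0⊕0 = 0
s16 (pos 16,17,18,19,20,21,22,23,24,25,26,27,28,29,30,31): 0⊕1⊕1⊕0⊕1⊕0⊕0⊕0⊕0⊕0⊕1⊕1⊕1⊕1⊕0⊕0 = 1
Syndrome s16…s1 = 10100 → error at position 20.
Flip position 20: 1011100000000000110100000111100 → 1011100000000000110000000111100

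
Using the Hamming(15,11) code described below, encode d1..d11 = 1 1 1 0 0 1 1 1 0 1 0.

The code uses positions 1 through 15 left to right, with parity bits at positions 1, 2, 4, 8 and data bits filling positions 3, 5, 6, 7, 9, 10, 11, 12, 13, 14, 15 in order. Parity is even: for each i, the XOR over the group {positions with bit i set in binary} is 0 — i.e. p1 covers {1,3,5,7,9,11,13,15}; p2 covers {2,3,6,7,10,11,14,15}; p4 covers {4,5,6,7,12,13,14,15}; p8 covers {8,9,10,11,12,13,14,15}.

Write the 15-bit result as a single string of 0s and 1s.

Place data at non-parity positions: p1 p2 1 p4 1 1 0 p8 0 1 1 1 0 1 0
p1 (pos 1,3,5,7,9,11,13,15): XOR of data positions = 1⊕1⊕0⊕0⊕1⊕0⊕0 = 1
p2 (pos 2,3,6,7,10,11,14,15): XOR of data positions = 1⊕1⊕0⊕1⊕1⊕1⊕0 = 1
p4 (pos 4,5,6,7,12,13,14,15): XOR of data positions = 1⊕1⊕0⊕1⊕0⊕1⊕0 = 0
p8 (pos 8,9,10,11,12,13,14,15): XOR of data positions = 0⊕1⊕1⊕1⊕0⊕1⊕0 = 0
Codeword: 111011000111010

111011000111010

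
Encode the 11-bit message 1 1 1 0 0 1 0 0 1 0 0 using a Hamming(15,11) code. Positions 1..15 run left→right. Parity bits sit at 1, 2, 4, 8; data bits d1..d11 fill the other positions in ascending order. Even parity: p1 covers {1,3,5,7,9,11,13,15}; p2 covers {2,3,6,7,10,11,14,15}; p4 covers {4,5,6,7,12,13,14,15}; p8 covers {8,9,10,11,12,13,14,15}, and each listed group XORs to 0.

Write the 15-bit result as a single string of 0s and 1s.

111111000100100

Place data at non-parity positions: p1 p2 1 p4 1 1 0 p8 0 1 0 0 1 0 0
p1 (pos 1,3,5,7,9,11,13,15): XOR of data positions = 1⊕1⊕0⊕0⊕0⊕1⊕0 = 1
p2 (pos 2,3,6,7,10,11,14,15): XOR of data positions = 1⊕1⊕0⊕1⊕0⊕0⊕0 = 1
p4 (pos 4,5,6,7,12,13,14,15): XOR of data positions = 1⊕1⊕0⊕0⊕1⊕0⊕0 = 1
p8 (pos 8,9,10,11,12,13,14,15): XOR of data positions = 0⊕1⊕0⊕0⊕1⊕0⊕0 = 0
Codeword: 111111000100100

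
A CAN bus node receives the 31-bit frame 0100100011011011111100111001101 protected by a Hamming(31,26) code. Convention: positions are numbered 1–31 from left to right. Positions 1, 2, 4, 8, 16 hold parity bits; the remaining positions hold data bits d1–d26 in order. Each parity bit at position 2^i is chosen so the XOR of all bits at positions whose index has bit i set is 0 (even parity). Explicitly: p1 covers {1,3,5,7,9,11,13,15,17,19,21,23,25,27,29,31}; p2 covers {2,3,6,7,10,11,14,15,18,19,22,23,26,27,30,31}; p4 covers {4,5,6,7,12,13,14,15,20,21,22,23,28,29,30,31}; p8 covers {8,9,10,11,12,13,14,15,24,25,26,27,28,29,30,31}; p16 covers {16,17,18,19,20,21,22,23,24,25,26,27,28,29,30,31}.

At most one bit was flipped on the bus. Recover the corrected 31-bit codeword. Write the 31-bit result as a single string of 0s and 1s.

s1 (pos 1,3,5,7,9,11,13,15,17,19,21,23,25,27,29,31): 0⊕0⊕1⊕0⊕1⊕0⊕1⊕1⊕1⊕1⊕0⊕1⊕1⊕0⊕1⊕1 = 0
s2 (pos 2,3,6,7,10,11,14,15,18,19,22,23,26,27,30,31): 1⊕0⊕0⊕0⊕1⊕0⊕0⊕1⊕1⊕1⊕0⊕1⊕0⊕0⊕0⊕1 = 1
s4 (pos 4,5,6,7,12,13,14,15,20,21,22,23,28,29,30,31): 0⊕1⊕0⊕0⊕1⊕1⊕0⊕1⊕1⊕0⊕0⊕1⊕1⊕1⊕0⊕1 = 1
s8 (pos 8,9,10,11,12,13,14,15,24,25,26,27,28,29,30,31): 0⊕1⊕1⊕0⊕1⊕1⊕0⊕1⊕1⊕1⊕0⊕0⊕1⊕1⊕0⊕1 = 0
s16 (pos 16,17,18,19,20,21,22,23,24,25,26,27,28,29,30,31): 1⊕1⊕1⊕1⊕1⊕0⊕0⊕1⊕1⊕1⊕0⊕0⊕1⊕1⊕0⊕1 = 1
Syndrome s16…s1 = 10110 → error at position 22.
Flip position 22: 0100100011011011111100111001101 → 0100100011011011111101111001101

0100100011011011111101111001101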